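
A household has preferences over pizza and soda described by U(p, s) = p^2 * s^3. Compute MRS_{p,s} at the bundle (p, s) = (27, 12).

MRS = 8/27

MU_p = 2·p·s^3 and MU_s = 3·p^2·s^2.
MRS = MU_p/MU_s = (2/3)·s/p.
At (27, 12): MRS = 8/27.
So at (27, 12) the consumer would give up 8/27 units of s for one more unit of p.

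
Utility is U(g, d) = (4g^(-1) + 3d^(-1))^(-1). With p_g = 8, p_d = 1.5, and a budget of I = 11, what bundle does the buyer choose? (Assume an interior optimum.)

For CES with ρ = -1, MRS = (4/3)·(d/g)^2.
Tangency: set MRS = p_g/p_d = 8/1.5 = 16/3.
So (d/g)^2 = 4; taking the square root, d/g = 2, i.e. d = 2·g.
Substitute into the budget 8·g + 1.5·d = 11: 11·g = 11, so g* = 1 and d* = 2·1 = 2.

g* = 1, d* = 2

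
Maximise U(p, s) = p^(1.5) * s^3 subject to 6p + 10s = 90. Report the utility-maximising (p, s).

MU_p = 1.5·√p·s^3 and MU_s = 3·p^(1.5)·s^2.
MRS = MU_p/MU_s = (0.5)·s/p.
Tangency: set MRS = p_p/p_s = 6/10 = 0.6.
So (0.5)·s/p = 0.6, i.e. s = 1.2·p.
Substitute into the budget 6·p + 10·s = 90: 18·p = 90, so p* = 5.
Then s* = 1.2·5 = 6.

p* = 5, s* = 6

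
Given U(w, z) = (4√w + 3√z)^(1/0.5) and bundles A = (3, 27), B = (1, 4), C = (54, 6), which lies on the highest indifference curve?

Bundle C

Evaluate utility at each bundle:
U(A) = 507.000.
U(B) = 100.000.
U(C) = 1350.000.
Highest utility is C, so C ≻ A ≻ B.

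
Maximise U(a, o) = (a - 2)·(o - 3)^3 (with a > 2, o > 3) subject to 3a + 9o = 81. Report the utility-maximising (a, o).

a* = 6, o* = 7

MU_a = (o−3)^3, MU_o = 3·(a−2)·(o−3)^2.
MRS = (1/3)·(o−3)/(a−2).
Tangency: set MRS = p_a/p_o = 3/9 = 1/3.
So (1/3)·(o − 3)/(a − 2) = 1/3, i.e. (o − 3) = (a − 2).
Rewrite the budget in excess-of-subsistence terms: 3·(a − 2) + 9·(o − 3) = 81 − 3·2 − 9·3 = 48.
Substituting, 12·(a − 2) = 48, so a − 2 = 4 and a* = 6.
Then o − 3 = 4, so o* = 7.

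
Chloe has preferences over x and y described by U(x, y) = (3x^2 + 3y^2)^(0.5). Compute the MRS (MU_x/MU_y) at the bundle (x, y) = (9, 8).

MRS = 1.125

For CES with ρ = 2, MRS = (y/x)^(-1).
At (9, 8): MRS = 1.125.
So at (9, 8) the consumer would give up 1.125 units of y for one more unit of x.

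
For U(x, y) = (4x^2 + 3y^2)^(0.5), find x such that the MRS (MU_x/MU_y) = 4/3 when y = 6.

For CES with ρ = 2, MRS = (4/3)·(y/x)^(-1).
Setting (4/3)·(6/x)^(-1) = 4/3 gives (6/x)^(-1) = 1, so 6/x = 1 and x = 6.

x = 6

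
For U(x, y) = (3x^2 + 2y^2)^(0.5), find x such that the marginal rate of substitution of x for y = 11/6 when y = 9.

x = 11

For CES with ρ = 2, MRS = (3/2)·(y/x)^(-1).
Setting (3/2)·(9/x)^(-1) = 11/6 gives (9/x)^(-1) = 11/9, so 9/x = 9/11 and x = 11.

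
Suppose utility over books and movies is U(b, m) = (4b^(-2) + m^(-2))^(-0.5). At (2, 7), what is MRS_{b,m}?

MRS = 171.5

For CES with ρ = -2, MRS = (4/1)·(m/b)^3.
At (2, 7): MRS = 171.5.
The indifference curve has slope −171.5 at this bundle.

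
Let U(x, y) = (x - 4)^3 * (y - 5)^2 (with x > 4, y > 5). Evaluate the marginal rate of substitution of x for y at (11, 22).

MRS = 51/14

MU_x = 3·(x−4)^2·(y−5)^2, MU_y = 2·(x−4)^3·(y−5).
MRS = (3/2)·(y−5)/(x−4).
At (11, 22): MRS = 51/14.
The indifference curve has slope −51/14 at this bundle.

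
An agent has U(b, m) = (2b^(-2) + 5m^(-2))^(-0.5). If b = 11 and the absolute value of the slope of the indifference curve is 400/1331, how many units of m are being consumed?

For CES with ρ = -2, MRS = (2/5)·(m/b)^3.
Setting (2/5)·(m/11)^3 = 400/1331 gives (m/11)^3 = 1000/1331, so m/11 = 10/11 and m = 10.

m = 10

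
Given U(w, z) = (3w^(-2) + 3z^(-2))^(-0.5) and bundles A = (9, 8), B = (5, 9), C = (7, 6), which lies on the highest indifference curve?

Evaluate utility at each bundle:
U(A) = 3.452.
U(B) = 2.523.
U(C) = 2.630.
Highest utility is A, so A ≻ C ≻ B.

Bundle A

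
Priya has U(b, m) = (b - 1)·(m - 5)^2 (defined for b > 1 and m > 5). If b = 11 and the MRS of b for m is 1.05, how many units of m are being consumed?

MU_b = (m−5)^2, MU_m = 2·(b−1)·(m−5).
MRS = (1/2)·(m−5)/(b−1).
Substitute b = 11: MRS = (m − 5)/20. Setting this equal to 1.05 gives m − 5 = 1.05·20 = 21, so m = 26.

m = 26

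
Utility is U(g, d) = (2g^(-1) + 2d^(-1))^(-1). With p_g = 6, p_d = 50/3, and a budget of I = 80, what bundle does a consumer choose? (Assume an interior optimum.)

For CES with ρ = -1, MRS = (d/g)^2.
Tangency: set MRS = p_g/p_d = 6/(50/3) = 9/25.
So (d/g)^2 = 9/25; taking the square root, d/g = 0.6, i.e. d = 0.6·g.
Substitute into the budget 6·g + (50/3)·d = 80: 16·g = 80, so g* = 5 and d* = 0.6·5 = 3.

g* = 5, d* = 3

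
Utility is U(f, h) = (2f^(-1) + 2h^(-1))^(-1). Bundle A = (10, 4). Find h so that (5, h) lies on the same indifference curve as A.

h = 20/3

U depends on (f, h) only through S = 2f^(-1) + 2h^(-1), so equal utility means equal S. At (10, 4): S = 0.7.
With f = 5: 2·5^(-1) = 0.4, so 2h^(-1) = 0.7 − 0.4 = 0.3, i.e. h^(-1) = 0.15.
Hence h = 1/0.15 = 20/3.
Check: U(5, 20/3) = 1.4286.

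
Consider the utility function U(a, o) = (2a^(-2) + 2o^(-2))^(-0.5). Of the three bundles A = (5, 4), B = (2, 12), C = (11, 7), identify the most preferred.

Evaluate utility at each bundle:
U(A) = 2.209.
U(B) = 1.395.
U(C) = 4.176.
Highest utility is C, so C ≻ A ≻ B.

Bundle C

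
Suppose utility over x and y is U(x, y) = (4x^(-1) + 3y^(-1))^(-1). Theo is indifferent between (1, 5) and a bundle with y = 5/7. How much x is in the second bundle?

x = 10

U depends on (x, y) only through S = 4x^(-1) + 3y^(-1), so equal utility means equal S. At (1, 5): S = 4.6.
With y = 5/7: 3·(5/7)^(-1) = 4.2, so 4x^(-1) = 4.6 − 4.2 = 0.4, i.e. x^(-1) = 0.1.
Hence x = 1/0.1 = 10.
Check: U(10, 5/7) = 0.2174.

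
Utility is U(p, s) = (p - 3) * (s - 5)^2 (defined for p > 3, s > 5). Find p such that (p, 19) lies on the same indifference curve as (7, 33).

p = 19

U(7, 33) = 3136.
Set U(p, 19) = 3136 and solve.
With s = 19: (19 − 5)^2 = 196, so (p − 3) = 3136/196 = 16.
So p = 3 + 16 = 19.
Check: U(19, 19) = 3136.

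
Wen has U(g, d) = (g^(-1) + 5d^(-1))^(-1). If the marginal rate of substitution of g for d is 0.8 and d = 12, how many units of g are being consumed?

g = 6

For CES with ρ = -1, MRS = (1/5)·(d/g)^2.
Setting (1/5)·(12/g)^2 = 0.8 gives (12/g)^2 = 4, so 12/g = 2 and g = 6.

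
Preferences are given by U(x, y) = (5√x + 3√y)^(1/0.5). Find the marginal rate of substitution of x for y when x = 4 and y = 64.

MRS = 20/3

For CES with ρ = 0.5, MRS = (5/3)·√(y/x).
At (4, 64): MRS = 20/3.
So at (4, 64) the consumer would give up 20/3 units of y for one more unit of x.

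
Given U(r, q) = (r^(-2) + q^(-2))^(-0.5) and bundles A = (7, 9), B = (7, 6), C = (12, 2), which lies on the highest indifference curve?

Evaluate utility at each bundle:
U(A) = 5.525.
U(B) = 4.556.
U(C) = 1.973.
Highest utility is A, so A ≻ B ≻ C.

Bundle A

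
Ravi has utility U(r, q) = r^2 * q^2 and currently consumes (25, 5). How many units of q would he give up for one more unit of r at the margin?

MRS = 0.2

MU_r = 2·r·q^2 and MU_q = 2·r^2·q.
MRS = MU_r/MU_q = q/r.
At (25, 5): MRS = 0.2.
The indifference curve has slope −0.2 at this bundle.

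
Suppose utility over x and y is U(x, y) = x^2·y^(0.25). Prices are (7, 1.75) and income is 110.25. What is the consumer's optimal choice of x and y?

MU_x = 2·x·y^(0.25) and MU_y = 0.25·x^2·y^(-0.75).
MRS = MU_x/MU_y = (8)·y/x.
Tangency: set MRS = p_x/p_y = 7/1.75 = 4.
So (8)·y/x = 4, i.e. y = 0.5·x.
Substitute into the budget 7·x + 1.75·y = 110.25: 7.875·x = 110.25, so x* = 14.
Then y* = 0.5·14 = 7.

x* = 14, y* = 7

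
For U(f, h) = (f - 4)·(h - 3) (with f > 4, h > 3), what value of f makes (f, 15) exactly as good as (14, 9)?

U(14, 9) = 60.
Set U(f, 15) = 60 and solve.
With h = 15: (15 − 3) = 12, so (f − 4) = 60/12 = 5.
So f = 4 + 5 = 9.
Check: U(9, 15) = 60.

f = 9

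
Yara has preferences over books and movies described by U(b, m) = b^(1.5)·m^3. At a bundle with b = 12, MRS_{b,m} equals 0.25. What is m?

MU_b = 1.5·√b·m^3 and MU_m = 3·b^(1.5)·m^2.
MRS = MU_b/MU_m = (0.5)·m/b.
Substitute b = 12: MRS = m/24. Setting m/24 = 0.25 gives m = 0.25·24 = 6.

m = 6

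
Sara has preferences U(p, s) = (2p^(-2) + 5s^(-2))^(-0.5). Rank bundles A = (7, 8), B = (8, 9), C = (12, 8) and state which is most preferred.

Bundle C

Evaluate utility at each bundle:
U(A) = 2.900.
U(B) = 3.280.
U(C) = 3.297.
Highest utility is C, so C ≻ B ≻ A.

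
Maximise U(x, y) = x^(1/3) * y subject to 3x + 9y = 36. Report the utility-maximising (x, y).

MU_x = 1/3·x^(-2/3)·y and MU_y = x^(1/3).
MRS = MU_x/MU_y = (1/3)·y/x.
Tangency: set MRS = p_x/p_y = 3/9 = 1/3.
So (1/3)·y/x = 1/3, i.e. y = x.
Substitute into the budget 3·x + 9·y = 36: 12·x = 36, so x* = 3.
Then y* = 3.

x* = 3, y* = 3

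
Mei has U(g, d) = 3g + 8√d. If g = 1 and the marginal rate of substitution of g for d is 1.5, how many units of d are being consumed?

MU_g = 3, MU_d = 8/(2√d).
MRS = 3 ÷ (8/(2√d)).
MRS depends only on d: 0.75·√d = 1.5 ⇒ √d = 1.5/0.75 = 2 ⇒ d = 4.

d = 4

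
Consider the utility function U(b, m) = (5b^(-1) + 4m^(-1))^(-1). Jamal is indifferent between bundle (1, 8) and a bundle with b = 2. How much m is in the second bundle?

m = 4/3

U depends on (b, m) only through S = 5b^(-1) + 4m^(-1), so equal utility means equal S. At (1, 8): S = 5.5.
With b = 2: 5·2^(-1) = 2.5, so 4m^(-1) = 5.5 − 2.5 = 3, i.e. m^(-1) = 0.75.
Hence m = 1/0.75 = 4/3.
Check: U(2, 4/3) = 0.1818.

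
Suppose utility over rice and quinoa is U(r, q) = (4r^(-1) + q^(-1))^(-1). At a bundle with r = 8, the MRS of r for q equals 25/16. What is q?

For CES with ρ = -1, MRS = (4/1)·(q/r)^2.
Setting (4/1)·(q/8)^2 = 25/16 gives (q/8)^2 = 25/64, so q/8 = 0.625 and q = 5.

q = 5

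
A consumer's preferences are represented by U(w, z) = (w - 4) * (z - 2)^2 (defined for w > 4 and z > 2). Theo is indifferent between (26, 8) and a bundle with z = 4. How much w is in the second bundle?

w = 202

U(26, 8) = 792.
Set U(w, 4) = 792 and solve.
With z = 4: (4 − 2)^2 = 4, so (w − 4) = 792/4 = 198.
So w = 4 + 198 = 202.
Check: U(202, 4) = 792.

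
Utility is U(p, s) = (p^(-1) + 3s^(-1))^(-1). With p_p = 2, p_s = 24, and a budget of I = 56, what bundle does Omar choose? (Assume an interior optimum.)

For CES with ρ = -1, MRS = (1/3)·(s/p)^2.
Tangency: set MRS = p_p/p_s = 2/24 = 1/12.
So (s/p)^2 = 0.25; taking the square root, s/p = 0.5, i.e. s = 0.5·p.
Substitute into the budget 2·p + 24·s = 56: 14·p = 56, so p* = 4 and s* = 0.5·4 = 2.

p* = 4, s* = 2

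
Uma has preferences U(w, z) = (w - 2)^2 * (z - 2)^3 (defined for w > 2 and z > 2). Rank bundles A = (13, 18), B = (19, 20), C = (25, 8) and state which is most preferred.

Bundle B

Evaluate utility at each bundle:
U(A) = 495616.
U(B) = 1685448.
U(C) = 114264.
Highest utility is B, so B ≻ A ≻ C.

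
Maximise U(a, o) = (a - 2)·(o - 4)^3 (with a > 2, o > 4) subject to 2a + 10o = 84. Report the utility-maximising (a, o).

MU_a = (o−4)^3, MU_o = 3·(a−2)·(o−4)^2.
MRS = (1/3)·(o−4)/(a−2).
Tangency: set MRS = p_a/p_o = 2/10 = 0.2.
So (1/3)·(o − 4)/(a − 2) = 0.2, i.e. (o − 4) = 0.6·(a − 2).
Rewrite the budget in excess-of-subsistence terms: 2·(a − 2) + 10·(o − 4) = 84 − 2·2 − 10·4 = 40.
Substituting, 8·(a − 2) = 40, so a − 2 = 5 and a* = 7.
Then o − 4 = 0.6·5 = 3, so o* = 7.

a* = 7, o* = 7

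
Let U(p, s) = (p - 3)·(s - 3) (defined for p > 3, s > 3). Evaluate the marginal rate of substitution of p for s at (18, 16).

MU_p = (s−3), MU_s = (p−3).
MRS = (s−3)/(p−3).
At (18, 16): MRS = 13/15.
The indifference curve has slope −13/15 at this bundle.

MRS = 13/15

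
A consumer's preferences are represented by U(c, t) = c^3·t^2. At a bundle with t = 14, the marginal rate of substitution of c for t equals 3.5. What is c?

MU_c = 3·c^2·t^2 and MU_t = 2·c^3·t.
MRS = MU_c/MU_t = (3/2)·t/c.
Substitute t = 14: MRS = 21/c. Setting 21/c = 3.5 gives c = 21/3.5 = 6.

c = 6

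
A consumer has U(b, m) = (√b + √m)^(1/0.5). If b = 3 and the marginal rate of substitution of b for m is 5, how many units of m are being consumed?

For CES with ρ = 0.5, MRS = √(m/b).
Setting √(m/3) = 5 gives m/3 = 25 and m = 75.

m = 75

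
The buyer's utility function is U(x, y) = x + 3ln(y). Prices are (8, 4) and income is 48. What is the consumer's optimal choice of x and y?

MU_x = 1, MU_y = 3/y.
MRS = 1 ÷ (3/y).
Tangency: set MRS = p_x/p_y = 8/4 = 2.
MRS depends only on y: (1/3)·y = 2 ⇒ y* = 2/(1/3) = 6.
From the budget, 8·x = 48 − 4·6 = 24, so x* = 3.

x* = 3, y* = 6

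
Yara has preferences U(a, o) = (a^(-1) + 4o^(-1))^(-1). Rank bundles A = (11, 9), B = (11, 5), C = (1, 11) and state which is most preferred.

Evaluate utility at each bundle:
U(A) = 1.868.
U(B) = 1.122.
U(C) = 0.733.
Highest utility is A, so A ≻ B ≻ C.

Bundle A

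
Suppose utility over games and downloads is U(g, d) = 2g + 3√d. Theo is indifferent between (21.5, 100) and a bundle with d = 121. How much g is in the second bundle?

g = 20

U(21.5, 100) = 73.
Set U(g, 121) = 73 and solve.
With d = 121: √121 = 11, so 2g = 73 − 3·11 = 40 and g = 20.
Check: U(20, 121) = 73.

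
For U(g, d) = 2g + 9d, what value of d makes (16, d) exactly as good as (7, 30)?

d = 28

U(7, 30) = 284.
Set U(16, d) = 284 and solve.
2·16 + 9d = 284 ⇒ 9d = 252 ⇒ d = 28.
Check: U(16, 28) = 284.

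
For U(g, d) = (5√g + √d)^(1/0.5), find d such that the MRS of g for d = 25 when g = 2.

For CES with ρ = 0.5, MRS = (5/1)·√(d/g).
Setting (5/1)·√(d/2) = 25 gives √(d/2) = 5, so d/2 = 25 and d = 50.

d = 50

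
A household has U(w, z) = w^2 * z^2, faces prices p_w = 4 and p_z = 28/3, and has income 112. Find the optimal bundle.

w* = 14, z* = 6

MU_w = 2·w·z^2 and MU_z = 2·w^2·z.
MRS = MU_w/MU_z = z/w.
Tangency: set MRS = p_w/p_z = 4/(28/3) = 3/7.
So z/w = 3/7, i.e. z = (3/7)·w.
Substitute into the budget 4·w + (28/3)·z = 112: 8·w = 112, so w* = 14.
Then z* = (3/7)·14 = 6.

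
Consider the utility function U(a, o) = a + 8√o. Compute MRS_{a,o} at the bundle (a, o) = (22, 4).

MRS = 0.5

MU_a = 1, MU_o = 8/(2√o).
MRS = 1 ÷ (8/(2√o)).
At (22, 4): MRS = 0.5.
That is, one extra unit of a is worth 0.5 units of o at the margin.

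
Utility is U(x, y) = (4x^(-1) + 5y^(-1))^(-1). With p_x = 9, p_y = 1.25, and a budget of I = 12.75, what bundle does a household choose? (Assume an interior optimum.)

For CES with ρ = -1, MRS = (4/5)·(y/x)^2.
Tangency: set MRS = p_x/p_y = 9/1.25 = 7.2.
So (y/x)^2 = 9; taking the square root, y/x = 3, i.e. y = 3·x.
Substitute into the budget 9·x + 1.25·y = 12.75: 12.75·x = 12.75, so x* = 1 and y* = 3·1 = 3.

x* = 1, y* = 3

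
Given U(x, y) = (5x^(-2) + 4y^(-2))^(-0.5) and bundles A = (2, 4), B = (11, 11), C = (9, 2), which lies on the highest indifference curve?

Evaluate utility at each bundle:
U(A) = 0.816.
U(B) = 3.667.
U(C) = 0.970.
Highest utility is B, so B ≻ C ≻ A.

Bundle B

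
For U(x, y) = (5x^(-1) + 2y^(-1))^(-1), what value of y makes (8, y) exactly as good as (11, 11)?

U depends on (x, y) only through S = 5x^(-1) + 2y^(-1), so equal utility means equal S. At (11, 11): S = 7/11.
With x = 8: 5·8^(-1) = 0.625, so 2y^(-1) = 7/11 − 0.625 = 1/88, i.e. y^(-1) = 1/176.
Hence y = 1/(1/176) = 176.
Check: U(8, 176) = 1.5714.

y = 176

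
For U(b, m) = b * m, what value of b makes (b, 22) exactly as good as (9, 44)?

b = 18

U(9, 44) = 396.
Set U(b, 22) = 396 and solve.
With m = 22: b = 396/22 = 18.
Check: U(18, 22) = 396.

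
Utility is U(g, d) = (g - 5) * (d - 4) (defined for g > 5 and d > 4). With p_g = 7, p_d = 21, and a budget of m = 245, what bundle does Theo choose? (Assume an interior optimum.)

g* = 14, d* = 7

MU_g = (d−4), MU_d = (g−5).
MRS = (d−4)/(g−5).
Tangency: set MRS = p_g/p_d = 7/21 = 1/3.
So (d − 4)/(g − 5) = 1/3, i.e. (d − 4) = (1/3)·(g − 5).
Rewrite the budget in excess-of-subsistence terms: 7·(g − 5) + 21·(d − 4) = 245 − 7·5 − 21·4 = 126.
Substituting, 14·(g − 5) = 126, so g − 5 = 9 and g* = 14.
Then d − 4 = (1/3)·9 = 3, so d* = 7.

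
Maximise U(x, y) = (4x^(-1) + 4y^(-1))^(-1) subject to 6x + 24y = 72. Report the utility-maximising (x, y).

For CES with ρ = -1, MRS = (y/x)^2.
Tangency: set MRS = p_x/p_y = 6/24 = 0.25.
So (y/x)^2 = 0.25; taking the square root, y/x = 0.5, i.e. y = 0.5·x.
Substitute into the budget 6·x + 24·y = 72: 18·x = 72, so x* = 4 and y* = 0.5·4 = 2.

x* = 4, y* = 2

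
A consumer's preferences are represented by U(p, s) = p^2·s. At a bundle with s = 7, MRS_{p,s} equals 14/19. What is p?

p = 19

MU_p = 2·p·s and MU_s = p^2.
MRS = MU_p/MU_s = (2/1)·s/p.
Substitute s = 7: MRS = 14/p. Setting 14/p = 14/19 gives p = 14/(14/19) = 19.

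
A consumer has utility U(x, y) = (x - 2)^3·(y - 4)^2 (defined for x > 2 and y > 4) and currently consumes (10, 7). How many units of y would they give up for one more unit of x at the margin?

MRS = 9/16

MU_x = 3·(x−2)^2·(y−4)^2, MU_y = 2·(x−2)^3·(y−4).
MRS = (3/2)·(y−4)/(x−2).
At (10, 7): MRS = 9/16.
The indifference curve has slope −9/16 at this bundle.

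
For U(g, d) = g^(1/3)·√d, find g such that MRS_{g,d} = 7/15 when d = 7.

MU_g = 1/3·g^(-2/3)·√d and MU_d = 0.5·g^(1/3)·d^(-0.5).
MRS = MU_g/MU_d = (2/3)·d/g.
Substitute d = 7: MRS = (14/3)/g. Setting (14/3)/g = 7/15 gives g = (14/3)/(7/15) = 10.

g = 10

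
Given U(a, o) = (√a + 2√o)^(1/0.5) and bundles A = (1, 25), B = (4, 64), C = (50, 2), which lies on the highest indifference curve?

Bundle B

Evaluate utility at each bundle:
U(A) = 121.000.
U(B) = 324.000.
U(C) = 98.000.
Highest utility is B, so B ≻ A ≻ C.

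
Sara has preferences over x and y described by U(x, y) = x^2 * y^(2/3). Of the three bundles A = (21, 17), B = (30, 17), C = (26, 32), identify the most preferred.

Evaluate utility at each bundle:
U(A) = 2915.667.
U(B) = 5950.340.
U(C) = 6813.653.
Highest utility is C, so C ≻ B ≻ A.

Bundle C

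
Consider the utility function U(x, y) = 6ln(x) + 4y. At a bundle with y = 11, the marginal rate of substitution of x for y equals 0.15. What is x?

x = 10

MU_x = 6/x, MU_y = 4.
MRS = 6/x ÷ 4.
MRS depends only on x: 1.5/x = 0.15 ⇒ x = 1.5/0.15 = 10.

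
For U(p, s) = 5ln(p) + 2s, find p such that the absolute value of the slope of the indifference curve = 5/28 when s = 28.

MU_p = 5/p, MU_s = 2.
MRS = 5/p ÷ 2.
MRS depends only on p: 2.5/p = 5/28 ⇒ p = 2.5/(5/28) = 14.

p = 14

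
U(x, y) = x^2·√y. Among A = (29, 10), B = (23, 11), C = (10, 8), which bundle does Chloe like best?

Evaluate utility at each bundle:
U(A) = 2659.476.
U(B) = 1754.495.
U(C) = 282.843.
Highest utility is A, so A ≻ B ≻ C.

Bundle A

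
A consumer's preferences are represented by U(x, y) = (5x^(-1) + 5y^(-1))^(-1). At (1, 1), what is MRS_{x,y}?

For CES with ρ = -1, MRS = (y/x)^2.
At (1, 1): MRS = 1.
That is, one extra unit of x is worth 1 units of y at the margin.

MRS = 1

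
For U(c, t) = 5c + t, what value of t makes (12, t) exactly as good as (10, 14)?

U(10, 14) = 64.
Set U(12, t) = 64 and solve.
5·12 + t = 64 ⇒ t = 4 ⇒ t = 4.
Check: U(12, 4) = 64.

t = 4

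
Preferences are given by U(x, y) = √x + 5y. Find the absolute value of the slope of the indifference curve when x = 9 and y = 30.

MU_x = 1/(2√x), MU_y = 5.
MRS = 1/(2√x) ÷ 5.
At (9, 30): MRS = 1/30.
That is, one extra unit of x is worth 1/30 units of y at the margin.

MRS = 1/30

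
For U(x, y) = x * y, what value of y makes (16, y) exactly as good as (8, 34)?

U(8, 34) = 272.
Set U(16, y) = 272 and solve.
With x = 16: y = 272/16 = 17.
Check: U(16, 17) = 272.

y = 17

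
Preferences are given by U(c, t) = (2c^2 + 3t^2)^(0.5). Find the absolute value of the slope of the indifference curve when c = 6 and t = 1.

MRS = 4

For CES with ρ = 2, MRS = (2/3)·(t/c)^(-1).
At (6, 1): MRS = 4.
The indifference curve has slope −4 at this bundle.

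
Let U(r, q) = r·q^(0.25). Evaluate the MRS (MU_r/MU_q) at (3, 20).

MU_r = q^(0.25) and MU_q = 0.25·r·q^(-0.75).
MRS = MU_r/MU_q = (4)·q/r.
At (3, 20): MRS = 80/3.
The indifference curve has slope −80/3 at this bundle.

MRS = 80/3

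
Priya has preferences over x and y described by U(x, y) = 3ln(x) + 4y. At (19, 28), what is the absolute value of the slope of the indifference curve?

MRS = 3/76

MU_x = 3/x, MU_y = 4.
MRS = 3/x ÷ 4.
At (19, 28): MRS = 3/76.
So at (19, 28) the consumer would give up 3/76 units of y for one more unit of x.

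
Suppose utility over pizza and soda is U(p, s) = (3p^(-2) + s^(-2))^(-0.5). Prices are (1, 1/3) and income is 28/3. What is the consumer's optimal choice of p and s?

p* = 7, s* = 7

For CES with ρ = -2, MRS = (3/1)·(s/p)^3.
Tangency: set MRS = p_p/p_s = 1/(1/3) = 3.
So (s/p)^3 = 1; taking the cube root, s/p = 1, i.e. s = p.
Substitute into the budget 1·p + (1/3)·s = 28/3: (4/3)·p = 28/3, so p* = 7 and s* = 7.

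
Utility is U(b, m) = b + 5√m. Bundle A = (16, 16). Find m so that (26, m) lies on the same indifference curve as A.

U(16, 16) = 36.
Set U(26, m) = 36 and solve.
With b = 26: 5√m = 36 − 26 = 10, so √m = 2 and m = 4.
Check: U(26, 4) = 36.

m = 4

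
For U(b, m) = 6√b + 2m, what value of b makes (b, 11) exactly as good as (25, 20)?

U(25, 20) = 70.
Set U(b, 11) = 70 and solve.
With m = 11: 6√b = 70 − 2·11 = 48, so √b = 8 and b = 64.
Check: U(64, 11) = 70.

b = 64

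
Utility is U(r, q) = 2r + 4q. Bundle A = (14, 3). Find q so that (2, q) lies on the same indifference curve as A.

U(14, 3) = 40.
Set U(2, q) = 40 and solve.
2·2 + 4q = 40 ⇒ 4q = 36 ⇒ q = 9.
Check: U(2, 9) = 40.

q = 9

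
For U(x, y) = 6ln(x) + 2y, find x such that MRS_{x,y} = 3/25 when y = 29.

x = 25

MU_x = 6/x, MU_y = 2.
MRS = 6/x ÷ 2.
MRS depends only on x: 3/x = 3/25 ⇒ x = 3/(3/25) = 25.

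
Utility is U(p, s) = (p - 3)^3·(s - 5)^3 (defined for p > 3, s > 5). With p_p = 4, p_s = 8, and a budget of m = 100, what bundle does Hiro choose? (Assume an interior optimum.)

p* = 9, s* = 8

MU_p = 3·(p−3)^2·(s−5)^3, MU_s = 3·(p−3)^3·(s−5)^2.
MRS = (s−5)/(p−3).
Tangency: set MRS = p_p/p_s = 4/8 = 0.5.
So (s − 5)/(p − 3) = 0.5, i.e. (s − 5) = 0.5·(p − 3).
Rewrite the budget in excess-of-subsistence terms: 4·(p − 3) + 8·(s − 5) = 100 − 4·3 − 8·5 = 48.
Substituting, 8·(p − 3) = 48, so p − 3 = 6 and p* = 9.
Then s − 5 = 0.5·6 = 3, so s* = 8.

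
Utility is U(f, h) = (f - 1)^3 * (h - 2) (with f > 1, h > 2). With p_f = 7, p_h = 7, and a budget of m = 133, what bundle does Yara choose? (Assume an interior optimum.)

MU_f = 3·(f−1)^2·(h−2), MU_h = (f−1)^3.
MRS = (3/1)·(h−2)/(f−1).
Tangency: set MRS = p_f/p_h = 7/7 = 1.
So (3/1)·(h − 2)/(f − 1) = 1, i.e. (h − 2) = (1/3)·(f − 1).
Rewrite the budget in excess-of-subsistence terms: 7·(f − 1) + 7·(h − 2) = 133 − 7·1 − 7·2 = 112.
Substituting, (28/3)·(f − 1) = 112, so f − 1 = 12 and f* = 13.
Then h − 2 = (1/3)·12 = 4, so h* = 6.

f* = 13, h* = 6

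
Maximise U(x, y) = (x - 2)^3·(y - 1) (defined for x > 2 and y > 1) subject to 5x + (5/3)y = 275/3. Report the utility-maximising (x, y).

MU_x = 3·(x−2)^2·(y−1), MU_y = (x−2)^3.
MRS = (3/1)·(y−1)/(x−2).
Tangency: set MRS = p_x/p_y = 5/(5/3) = 3.
So (3/1)·(y − 1)/(x − 2) = 3, i.e. (y − 1) = (x − 2).
Rewrite the budget in excess-of-subsistence terms: 5·(x − 2) + (5/3)·(y − 1) = 275/3 − 5·2 − (5/3)·1 = 80.
Substituting, (20/3)·(x − 2) = 80, so x − 2 = 12 and x* = 14.
Then y − 1 = 12, so y* = 13.

x* = 14, y* = 13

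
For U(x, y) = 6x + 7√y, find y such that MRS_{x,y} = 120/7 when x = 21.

MU_x = 6, MU_y = 7/(2√y).
MRS = 6 ÷ (7/(2√y)).
MRS depends only on y: (12/7)·√y = 120/7 ⇒ √y = (120/7)/(12/7) = 10 ⇒ y = 100.

y = 100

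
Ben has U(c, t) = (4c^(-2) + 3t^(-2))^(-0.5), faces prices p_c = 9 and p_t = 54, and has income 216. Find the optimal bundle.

c* = 6, t* = 3

For CES with ρ = -2, MRS = (4/3)·(t/c)^3.
Tangency: set MRS = p_c/p_t = 9/54 = 1/6.
So (t/c)^3 = 0.125; taking the cube root, t/c = 0.5, i.e. t = 0.5·c.
Substitute into the budget 9·c + 54·t = 216: 36·c = 216, so c* = 6 and t* = 0.5·6 = 3.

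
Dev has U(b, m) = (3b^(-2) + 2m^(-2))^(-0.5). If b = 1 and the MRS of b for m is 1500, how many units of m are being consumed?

m = 10

For CES with ρ = -2, MRS = (3/2)·(m/b)^3.
Setting (3/2)·(m/1)^3 = 1500 gives (m/1)^3 = 1000, so m/1 = 10 and m = 10.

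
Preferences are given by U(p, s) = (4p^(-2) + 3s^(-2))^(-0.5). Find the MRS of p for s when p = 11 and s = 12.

MRS = 2304/1331

For CES with ρ = -2, MRS = (4/3)·(s/p)^3.
At (11, 12): MRS = 2304/1331.
That is, one extra unit of p is worth 2304/1331 units of s at the margin.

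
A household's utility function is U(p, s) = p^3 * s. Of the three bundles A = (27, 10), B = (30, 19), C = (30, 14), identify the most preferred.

Bundle B

Evaluate utility at each bundle:
U(A) = 196830.
U(B) = 513000.
U(C) = 378000.
Highest utility is B, so B ≻ C ≻ A.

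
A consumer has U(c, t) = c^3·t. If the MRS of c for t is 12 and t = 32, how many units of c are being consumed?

c = 8

MU_c = 3·c^2·t and MU_t = c^3.
MRS = MU_c/MU_t = (3/1)·t/c.
Substitute t = 32: MRS = 96/c. Setting 96/c = 12 gives c = 96/12 = 8.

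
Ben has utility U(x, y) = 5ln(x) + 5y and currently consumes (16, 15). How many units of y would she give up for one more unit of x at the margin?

MU_x = 5/x, MU_y = 5.
MRS = 5/x ÷ 5.
At (16, 15): MRS = 1/16.
So at (16, 15) the consumer would give up 1/16 units of y for one more unit of x.

MRS = 1/16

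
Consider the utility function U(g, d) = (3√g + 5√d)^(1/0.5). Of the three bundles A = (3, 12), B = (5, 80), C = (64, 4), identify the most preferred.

Evaluate utility at each bundle:
U(A) = 507.000.
U(B) = 2645.000.
U(C) = 1156.000.
Highest utility is B, so B ≻ C ≻ A.

Bundle B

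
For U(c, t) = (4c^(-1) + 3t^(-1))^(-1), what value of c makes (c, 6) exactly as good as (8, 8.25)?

U depends on (c, t) only through S = 4c^(-1) + 3t^(-1), so equal utility means equal S. At (8, 8.25): S = 19/22.
With t = 6: 3·6^(-1) = 0.5, so 4c^(-1) = 19/22 − 0.5 = 4/11, i.e. c^(-1) = 1/11.
Hence c = 1/(1/11) = 11.
Check: U(11, 6) = 1.1579.

c = 11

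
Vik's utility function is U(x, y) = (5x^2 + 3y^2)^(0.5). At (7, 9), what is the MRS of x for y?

For CES with ρ = 2, MRS = (5/3)·(y/x)^(-1).
At (7, 9): MRS = 35/27.
The indifference curve has slope −35/27 at this bundle.

MRS = 35/27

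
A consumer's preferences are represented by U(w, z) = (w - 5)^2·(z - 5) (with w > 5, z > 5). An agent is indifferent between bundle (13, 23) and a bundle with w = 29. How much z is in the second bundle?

U(13, 23) = 1152.
Set U(29, z) = 1152 and solve.
With w = 29: (29 − 5)^2 = 576, so (z − 5) = 1152/576 = 2.
So z = 5 + 2 = 7.
Check: U(29, 7) = 1152.

z = 7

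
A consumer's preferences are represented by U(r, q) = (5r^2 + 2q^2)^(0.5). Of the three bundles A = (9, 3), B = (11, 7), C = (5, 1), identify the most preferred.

Bundle B

Evaluate utility at each bundle:
U(A) = 20.567.
U(B) = 26.514.
U(C) = 11.269.
Highest utility is B, so B ≻ A ≻ C.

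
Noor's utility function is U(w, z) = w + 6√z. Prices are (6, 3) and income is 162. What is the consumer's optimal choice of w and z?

MU_w = 1, MU_z = 6/(2√z).
MRS = 1 ÷ (6/(2√z)).
Tangency: set MRS = p_w/p_z = 6/3 = 2.
MRS depends only on z: (1/3)·√z = 2 ⇒ √z = 2/(1/3) = 6 ⇒ z* = 36.
From the budget, 6·w = 162 − 3·36 = 54, so w* = 9.

w* = 9, z* = 36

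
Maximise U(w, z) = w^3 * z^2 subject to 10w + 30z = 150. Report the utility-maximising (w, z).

w* = 9, z* = 2

MU_w = 3·w^2·z^2 and MU_z = 2·w^3·z.
MRS = MU_w/MU_z = (3/2)·z/w.
Tangency: set MRS = p_w/p_z = 10/30 = 1/3.
So (3/2)·z/w = 1/3, i.e. z = (2/9)·w.
Substitute into the budget 10·w + 30·z = 150: (50/3)·w = 150, so w* = 9.
Then z* = (2/9)·9 = 2.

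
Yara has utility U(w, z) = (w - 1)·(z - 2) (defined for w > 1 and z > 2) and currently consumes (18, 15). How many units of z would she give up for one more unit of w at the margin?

MRS = 13/17

MU_w = (z−2), MU_z = (w−1).
MRS = (z−2)/(w−1).
At (18, 15): MRS = 13/17.
So at (18, 15) the consumer would give up 13/17 units of z for one more unit of w.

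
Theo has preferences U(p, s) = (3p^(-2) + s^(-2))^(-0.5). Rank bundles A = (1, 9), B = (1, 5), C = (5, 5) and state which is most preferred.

Evaluate utility at each bundle:
U(A) = 0.576.
U(B) = 0.574.
U(C) = 2.500.
Highest utility is C, so C ≻ A ≻ B.

Bundle C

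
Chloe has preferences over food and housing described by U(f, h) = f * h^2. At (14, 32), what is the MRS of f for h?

MU_f = h^2 and MU_h = 2·f·h.
MRS = MU_f/MU_h = (1/2)·h/f.
At (14, 32): MRS = 8/7.
That is, one extra unit of f is worth 8/7 units of h at the margin.

MRS = 8/7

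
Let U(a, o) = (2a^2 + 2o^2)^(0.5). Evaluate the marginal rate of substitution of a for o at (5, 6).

MRS = 5/6

For CES with ρ = 2, MRS = (o/a)^(-1).
At (5, 6): MRS = 5/6.
So at (5, 6) the consumer would give up 5/6 units of o for one more unit of a.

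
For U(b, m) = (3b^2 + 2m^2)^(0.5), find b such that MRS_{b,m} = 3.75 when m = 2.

b = 5

For CES with ρ = 2, MRS = (3/2)·(m/b)^(-1).
Setting (3/2)·(2/b)^(-1) = 3.75 gives (2/b)^(-1) = 2.5, so 2/b = 0.4 and b = 5.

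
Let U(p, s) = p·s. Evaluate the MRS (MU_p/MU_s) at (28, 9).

MRS = 9/28

MU_p = s and MU_s = p.
MRS = MU_p/MU_s = s/p.
At (28, 9): MRS = 9/28.
That is, one extra unit of p is worth 9/28 units of s at the margin.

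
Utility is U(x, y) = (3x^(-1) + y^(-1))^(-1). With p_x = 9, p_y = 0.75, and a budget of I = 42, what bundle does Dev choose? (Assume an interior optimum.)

For CES with ρ = -1, MRS = (3/1)·(y/x)^2.
Tangency: set MRS = p_x/p_y = 9/0.75 = 12.
So (y/x)^2 = 4; taking the square root, y/x = 2, i.e. y = 2·x.
Substitute into the budget 9·x + 0.75·y = 42: 10.5·x = 42, so x* = 4 and y* = 2·4 = 8.

x* = 4, y* = 8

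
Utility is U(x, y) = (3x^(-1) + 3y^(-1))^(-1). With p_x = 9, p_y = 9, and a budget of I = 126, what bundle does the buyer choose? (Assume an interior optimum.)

x* = 7, y* = 7

For CES with ρ = -1, MRS = (y/x)^2.
Tangency: set MRS = p_x/p_y = 9/9 = 1.
So (y/x)^2 = 1; taking the square root, y/x = 1, i.e. y = x.
Substitute into the budget 9·x + 9·y = 126: 18·x = 126, so x* = 7 and y* = 7.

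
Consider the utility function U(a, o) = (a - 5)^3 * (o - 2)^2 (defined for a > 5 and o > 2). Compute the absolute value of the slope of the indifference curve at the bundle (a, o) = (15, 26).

MU_a = 3·(a−5)^2·(o−2)^2, MU_o = 2·(a−5)^3·(o−2).
MRS = (3/2)·(o−2)/(a−5).
At (15, 26): MRS = 3.6.
That is, one extra unit of a is worth 3.6 units of o at the margin.

MRS = 3.6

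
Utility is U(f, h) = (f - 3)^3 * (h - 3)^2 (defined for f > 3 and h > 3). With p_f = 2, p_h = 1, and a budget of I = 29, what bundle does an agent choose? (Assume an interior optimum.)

MU_f = 3·(f−3)^2·(h−3)^2, MU_h = 2·(f−3)^3·(h−3).
MRS = (3/2)·(h−3)/(f−3).
Tangency: set MRS = p_f/p_h = 2/1 = 2.
So (3/2)·(h − 3)/(f − 3) = 2, i.e. (h − 3) = (4/3)·(f − 3).
Rewrite the budget in excess-of-subsistence terms: 2·(f − 3) + 1·(h − 3) = 29 − 2·3 − 1·3 = 20.
Substituting, (10/3)·(f − 3) = 20, so f − 3 = 6 and f* = 9.
Then h − 3 = (4/3)·6 = 8, so h* = 11.

f* = 9, h* = 11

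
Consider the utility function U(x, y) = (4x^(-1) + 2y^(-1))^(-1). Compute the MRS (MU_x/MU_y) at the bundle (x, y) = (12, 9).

For CES with ρ = -1, MRS = (4/2)·(y/x)^2.
At (12, 9): MRS = 1.125.
The indifference curve has slope −1.125 at this bundle.

MRS = 1.125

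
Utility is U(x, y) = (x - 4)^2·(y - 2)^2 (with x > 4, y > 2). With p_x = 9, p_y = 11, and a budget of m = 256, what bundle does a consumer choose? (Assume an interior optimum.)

MU_x = 2·(x−4)·(y−2)^2, MU_y = 2·(x−4)^2·(y−2).
MRS = (y−2)/(x−4).
Tangency: set MRS = p_x/p_y = 9/11.
So (y − 2)/(x − 4) = 9/11, i.e. (y − 2) = (9/11)·(x − 4).
Rewrite the budget in excess-of-subsistence terms: 9·(x − 4) + 11·(y − 2) = 256 − 9·4 − 11·2 = 198.
Substituting, 18·(x − 4) = 198, so x − 4 = 11 and x* = 15.
Then y − 2 = (9/11)·11 = 9, so y* = 11.

x* = 15, y* = 11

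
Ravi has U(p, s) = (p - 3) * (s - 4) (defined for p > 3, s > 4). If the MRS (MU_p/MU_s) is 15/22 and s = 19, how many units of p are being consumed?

p = 25

MU_p = (s−4), MU_s = (p−3).
MRS = (s−4)/(p−3).
Substitute s = 19: MRS = 15/(p − 3). Setting this equal to 15/22 gives p − 3 = 15/(15/22) = 22, so p = 25.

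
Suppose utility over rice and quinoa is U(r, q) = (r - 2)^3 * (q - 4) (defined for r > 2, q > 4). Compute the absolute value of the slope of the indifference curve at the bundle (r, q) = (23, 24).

MU_r = 3·(r−2)^2·(q−4), MU_q = (r−2)^3.
MRS = (3/1)·(q−4)/(r−2).
At (23, 24): MRS = 20/7.
That is, one extra unit of r is worth 20/7 units of q at the margin.

MRS = 20/7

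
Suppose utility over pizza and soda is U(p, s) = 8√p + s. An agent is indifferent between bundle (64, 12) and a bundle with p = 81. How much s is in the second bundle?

s = 4

U(64, 12) = 76.
Set U(81, s) = 76 and solve.
With p = 81: √81 = 9, so s = 76 − 8·9 = 4.
Check: U(81, 4) = 76.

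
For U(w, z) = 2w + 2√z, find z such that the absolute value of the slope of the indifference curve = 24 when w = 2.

z = 144

MU_w = 2, MU_z = 2/(2√z).
MRS = 2 ÷ (2/(2√z)).
MRS depends only on z: 2·√z = 24 ⇒ √z = 24/2 = 12 ⇒ z = 144.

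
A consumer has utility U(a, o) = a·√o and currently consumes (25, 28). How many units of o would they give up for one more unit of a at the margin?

MRS = 56/25

MU_a = √o and MU_o = 0.5·a·o^(-0.5).
MRS = MU_a/MU_o = (2)·o/a.
At (25, 28): MRS = 56/25.
The indifference curve has slope −56/25 at this bundle.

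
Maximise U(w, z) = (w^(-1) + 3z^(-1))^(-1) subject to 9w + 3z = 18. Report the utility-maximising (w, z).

w* = 1, z* = 3

For CES with ρ = -1, MRS = (1/3)·(z/w)^2.
Tangency: set MRS = p_w/p_z = 9/3 = 3.
So (z/w)^2 = 9; taking the square root, z/w = 3, i.e. z = 3·w.
Substitute into the budget 9·w + 3·z = 18: 18·w = 18, so w* = 1 and z* = 3·1 = 3.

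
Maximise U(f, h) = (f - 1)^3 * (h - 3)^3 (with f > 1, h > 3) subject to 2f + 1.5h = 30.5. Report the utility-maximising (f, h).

f* = 7, h* = 11

MU_f = 3·(f−1)^2·(h−3)^3, MU_h = 3·(f−1)^3·(h−3)^2.
MRS = (h−3)/(f−1).
Tangency: set MRS = p_f/p_h = 2/1.5 = 4/3.
So (h − 3)/(f − 1) = 4/3, i.e. (h − 3) = (4/3)·(f − 1).
Rewrite the budget in excess-of-subsistence terms: 2·(f − 1) + 1.5·(h − 3) = 30.5 − 2·1 − 1.5·3 = 24.
Substituting, 4·(f − 1) = 24, so f − 1 = 6 and f* = 7.
Then h − 3 = (4/3)·6 = 8, so h* = 11.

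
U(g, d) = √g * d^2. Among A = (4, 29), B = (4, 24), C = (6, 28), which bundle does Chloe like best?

Bundle C

Evaluate utility at each bundle:
U(A) = 1682.000.
U(B) = 1152.000.
U(C) = 1920.400.
Highest utility is C, so C ≻ A ≻ B.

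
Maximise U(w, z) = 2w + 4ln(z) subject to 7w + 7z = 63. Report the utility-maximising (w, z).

MU_w = 2, MU_z = 4/z.
MRS = 2 ÷ (4/z).
Tangency: set MRS = p_w/p_z = 7/7 = 1.
MRS depends only on z: 0.5·z = 1 ⇒ z* = 1/0.5 = 2.
From the budget, 7·w = 63 − 7·2 = 49, so w* = 7.

w* = 7, z* = 2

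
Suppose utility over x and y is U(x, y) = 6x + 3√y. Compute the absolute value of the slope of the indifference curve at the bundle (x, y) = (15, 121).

MRS = 44

MU_x = 6, MU_y = 3/(2√y).
MRS = 6 ÷ (3/(2√y)).
At (15, 121): MRS = 44.
So at (15, 121) the consumer would give up 44 units of y for one more unit of x.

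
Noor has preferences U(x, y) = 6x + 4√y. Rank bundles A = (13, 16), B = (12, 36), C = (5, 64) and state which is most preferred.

Bundle B

Evaluate utility at each bundle:
U(A) = 94.000.
U(B) = 96.000.
U(C) = 62.000.
Highest utility is B, so B ≻ A ≻ C.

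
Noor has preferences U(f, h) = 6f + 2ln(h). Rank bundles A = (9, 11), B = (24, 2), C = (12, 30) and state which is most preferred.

Bundle B

Evaluate utility at each bundle:
U(A) = 58.796.
U(B) = 145.386.
U(C) = 78.802.
Highest utility is B, so B ≻ C ≻ A.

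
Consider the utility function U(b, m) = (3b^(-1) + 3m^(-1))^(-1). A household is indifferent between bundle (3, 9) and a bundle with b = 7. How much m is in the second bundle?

m = 63/19

U depends on (b, m) only through S = 3b^(-1) + 3m^(-1), so equal utility means equal S. At (3, 9): S = 4/3.
With b = 7: 3·7^(-1) = 3/7, so 3m^(-1) = 4/3 − 3/7 = 19/21, i.e. m^(-1) = 19/63.
Hence m = 1/(19/63) = 63/19.
Check: U(7, 63/19) = 0.75.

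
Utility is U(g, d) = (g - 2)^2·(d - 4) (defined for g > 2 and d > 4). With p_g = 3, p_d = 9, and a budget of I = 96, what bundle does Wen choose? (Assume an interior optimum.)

g* = 14, d* = 6

MU_g = 2·(g−2)·(d−4), MU_d = (g−2)^2.
MRS = (2/1)·(d−4)/(g−2).
Tangency: set MRS = p_g/p_d = 3/9 = 1/3.
So (2/1)·(d − 4)/(g − 2) = 1/3, i.e. (d − 4) = (1/6)·(g − 2).
Rewrite the budget in excess-of-subsistence terms: 3·(g − 2) + 9·(d − 4) = 96 − 3·2 − 9·4 = 54.
Substituting, 4.5·(g − 2) = 54, so g − 2 = 12 and g* = 14.
Then d − 4 = (1/6)·12 = 2, so d* = 6.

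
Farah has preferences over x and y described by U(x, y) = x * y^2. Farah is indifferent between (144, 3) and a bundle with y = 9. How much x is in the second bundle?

x = 16

U(144, 3) = 1296.
Set U(x, 9) = 1296 and solve.
With y = 9: 9^2 = 81, so x = 1296/81 = 16.
Check: U(16, 9) = 1296.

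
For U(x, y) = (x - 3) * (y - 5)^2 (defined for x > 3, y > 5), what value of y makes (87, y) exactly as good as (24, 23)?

y = 14

U(24, 23) = 6804.
Set U(87, y) = 6804 and solve.
With x = 87: (87 − 3) = 84, so (y − 5)^2 = 6804/84 = 81.
Taking the square root (with y > 5): y − 5 = 9, so y = 14.
Check: U(87, 14) = 6804.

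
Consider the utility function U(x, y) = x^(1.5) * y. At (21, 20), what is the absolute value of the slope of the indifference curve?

MU_x = 1.5·√x·y and MU_y = x^(1.5).
MRS = MU_x/MU_y = (1.5)·y/x.
At (21, 20): MRS = 10/7.
So at (21, 20) the consumer would give up 10/7 units of y for one more unit of x.

MRS = 10/7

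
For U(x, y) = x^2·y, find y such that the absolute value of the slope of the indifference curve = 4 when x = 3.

y = 6

MU_x = 2·x·y and MU_y = x^2.
MRS = MU_x/MU_y = (2/1)·y/x.
Substitute x = 3: MRS = y/1.5. Setting y/1.5 = 4 gives y = 4·1.5 = 6.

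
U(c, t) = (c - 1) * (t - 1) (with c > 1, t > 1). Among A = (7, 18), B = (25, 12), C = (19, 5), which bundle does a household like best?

Evaluate utility at each bundle:
U(A) = 102.
U(B) = 264.
U(C) = 72.
Highest utility is B, so B ≻ A ≻ C.

Bundle B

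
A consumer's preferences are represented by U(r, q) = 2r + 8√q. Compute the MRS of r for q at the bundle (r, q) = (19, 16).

MRS = 2

MU_r = 2, MU_q = 8/(2√q).
MRS = 2 ÷ (8/(2√q)).
At (19, 16): MRS = 2.
So at (19, 16) the consumer would give up 2 units of q for one more unit of r.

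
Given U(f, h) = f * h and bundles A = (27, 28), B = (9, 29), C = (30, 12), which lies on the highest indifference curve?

Bundle A

Evaluate utility at each bundle:
U(A) = 756.
U(B) = 261.
U(C) = 360.
Highest utility is A, so A ≻ C ≻ B.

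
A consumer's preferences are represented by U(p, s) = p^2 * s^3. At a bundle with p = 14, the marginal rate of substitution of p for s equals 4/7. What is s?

s = 12

MU_p = 2·p·s^3 and MU_s = 3·p^2·s^2.
MRS = MU_p/MU_s = (2/3)·s/p.
Substitute p = 14: MRS = s/21. Setting s/21 = 4/7 gives s = (4/7)·21 = 12.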